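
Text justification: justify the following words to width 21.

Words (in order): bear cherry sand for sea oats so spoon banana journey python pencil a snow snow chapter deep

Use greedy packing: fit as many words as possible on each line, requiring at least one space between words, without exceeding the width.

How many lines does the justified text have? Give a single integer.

Line 1: ['bear', 'cherry', 'sand', 'for'] (min_width=20, slack=1)
Line 2: ['sea', 'oats', 'so', 'spoon'] (min_width=17, slack=4)
Line 3: ['banana', 'journey', 'python'] (min_width=21, slack=0)
Line 4: ['pencil', 'a', 'snow', 'snow'] (min_width=18, slack=3)
Line 5: ['chapter', 'deep'] (min_width=12, slack=9)
Total lines: 5

Answer: 5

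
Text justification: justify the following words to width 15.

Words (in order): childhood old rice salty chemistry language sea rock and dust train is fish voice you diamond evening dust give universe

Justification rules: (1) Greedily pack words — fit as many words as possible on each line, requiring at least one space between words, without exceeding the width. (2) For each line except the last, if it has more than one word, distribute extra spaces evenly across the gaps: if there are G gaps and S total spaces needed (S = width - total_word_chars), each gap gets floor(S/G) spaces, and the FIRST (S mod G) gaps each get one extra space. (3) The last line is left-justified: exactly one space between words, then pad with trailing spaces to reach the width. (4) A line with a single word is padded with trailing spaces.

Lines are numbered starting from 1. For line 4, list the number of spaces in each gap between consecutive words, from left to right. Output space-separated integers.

Answer: 4

Derivation:
Line 1: ['childhood', 'old'] (min_width=13, slack=2)
Line 2: ['rice', 'salty'] (min_width=10, slack=5)
Line 3: ['chemistry'] (min_width=9, slack=6)
Line 4: ['language', 'sea'] (min_width=12, slack=3)
Line 5: ['rock', 'and', 'dust'] (min_width=13, slack=2)
Line 6: ['train', 'is', 'fish'] (min_width=13, slack=2)
Line 7: ['voice', 'you'] (min_width=9, slack=6)
Line 8: ['diamond', 'evening'] (min_width=15, slack=0)
Line 9: ['dust', 'give'] (min_width=9, slack=6)
Line 10: ['universe'] (min_width=8, slack=7)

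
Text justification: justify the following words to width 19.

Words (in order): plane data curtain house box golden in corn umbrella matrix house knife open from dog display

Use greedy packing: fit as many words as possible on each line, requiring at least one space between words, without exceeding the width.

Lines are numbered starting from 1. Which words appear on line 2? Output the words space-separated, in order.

Line 1: ['plane', 'data', 'curtain'] (min_width=18, slack=1)
Line 2: ['house', 'box', 'golden', 'in'] (min_width=19, slack=0)
Line 3: ['corn', 'umbrella'] (min_width=13, slack=6)
Line 4: ['matrix', 'house', 'knife'] (min_width=18, slack=1)
Line 5: ['open', 'from', 'dog'] (min_width=13, slack=6)
Line 6: ['display'] (min_width=7, slack=12)

Answer: house box golden in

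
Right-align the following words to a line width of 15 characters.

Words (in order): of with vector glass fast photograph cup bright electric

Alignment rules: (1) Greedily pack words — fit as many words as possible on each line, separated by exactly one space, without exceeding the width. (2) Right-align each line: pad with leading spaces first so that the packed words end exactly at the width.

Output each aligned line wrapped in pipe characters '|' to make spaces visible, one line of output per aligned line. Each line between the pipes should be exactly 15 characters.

Answer: | of with vector|
|     glass fast|
| photograph cup|
|bright electric|

Derivation:
Line 1: ['of', 'with', 'vector'] (min_width=14, slack=1)
Line 2: ['glass', 'fast'] (min_width=10, slack=5)
Line 3: ['photograph', 'cup'] (min_width=14, slack=1)
Line 4: ['bright', 'electric'] (min_width=15, slack=0)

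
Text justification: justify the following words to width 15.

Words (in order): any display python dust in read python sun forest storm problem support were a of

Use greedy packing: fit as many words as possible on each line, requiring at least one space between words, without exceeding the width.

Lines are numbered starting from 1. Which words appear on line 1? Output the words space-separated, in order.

Line 1: ['any', 'display'] (min_width=11, slack=4)
Line 2: ['python', 'dust', 'in'] (min_width=14, slack=1)
Line 3: ['read', 'python', 'sun'] (min_width=15, slack=0)
Line 4: ['forest', 'storm'] (min_width=12, slack=3)
Line 5: ['problem', 'support'] (min_width=15, slack=0)
Line 6: ['were', 'a', 'of'] (min_width=9, slack=6)

Answer: any display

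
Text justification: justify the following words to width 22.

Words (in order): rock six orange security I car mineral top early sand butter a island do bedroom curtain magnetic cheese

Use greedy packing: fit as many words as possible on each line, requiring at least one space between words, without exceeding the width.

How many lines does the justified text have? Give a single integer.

Line 1: ['rock', 'six', 'orange'] (min_width=15, slack=7)
Line 2: ['security', 'I', 'car', 'mineral'] (min_width=22, slack=0)
Line 3: ['top', 'early', 'sand', 'butter'] (min_width=21, slack=1)
Line 4: ['a', 'island', 'do', 'bedroom'] (min_width=19, slack=3)
Line 5: ['curtain', 'magnetic'] (min_width=16, slack=6)
Line 6: ['cheese'] (min_width=6, slack=16)
Total lines: 6

Answer: 6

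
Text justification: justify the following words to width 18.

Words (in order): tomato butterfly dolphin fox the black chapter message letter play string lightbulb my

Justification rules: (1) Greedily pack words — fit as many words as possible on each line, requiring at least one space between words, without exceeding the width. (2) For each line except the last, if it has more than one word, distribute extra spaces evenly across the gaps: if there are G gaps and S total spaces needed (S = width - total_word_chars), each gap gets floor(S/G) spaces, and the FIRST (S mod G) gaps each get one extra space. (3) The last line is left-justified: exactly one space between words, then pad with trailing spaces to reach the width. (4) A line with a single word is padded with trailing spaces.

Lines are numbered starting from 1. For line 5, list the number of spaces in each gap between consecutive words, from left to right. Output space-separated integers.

Line 1: ['tomato', 'butterfly'] (min_width=16, slack=2)
Line 2: ['dolphin', 'fox', 'the'] (min_width=15, slack=3)
Line 3: ['black', 'chapter'] (min_width=13, slack=5)
Line 4: ['message', 'letter'] (min_width=14, slack=4)
Line 5: ['play', 'string'] (min_width=11, slack=7)
Line 6: ['lightbulb', 'my'] (min_width=12, slack=6)

Answer: 8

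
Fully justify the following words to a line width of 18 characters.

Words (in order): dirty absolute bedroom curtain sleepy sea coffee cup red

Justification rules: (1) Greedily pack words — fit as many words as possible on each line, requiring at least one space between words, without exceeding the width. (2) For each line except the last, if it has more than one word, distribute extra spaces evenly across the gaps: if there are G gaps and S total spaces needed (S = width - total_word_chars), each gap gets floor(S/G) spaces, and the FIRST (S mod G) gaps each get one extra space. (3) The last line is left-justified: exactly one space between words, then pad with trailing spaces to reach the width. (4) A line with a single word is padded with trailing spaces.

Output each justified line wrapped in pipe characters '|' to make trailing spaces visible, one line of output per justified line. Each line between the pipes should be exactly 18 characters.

Line 1: ['dirty', 'absolute'] (min_width=14, slack=4)
Line 2: ['bedroom', 'curtain'] (min_width=15, slack=3)
Line 3: ['sleepy', 'sea', 'coffee'] (min_width=17, slack=1)
Line 4: ['cup', 'red'] (min_width=7, slack=11)

Answer: |dirty     absolute|
|bedroom    curtain|
|sleepy  sea coffee|
|cup red           |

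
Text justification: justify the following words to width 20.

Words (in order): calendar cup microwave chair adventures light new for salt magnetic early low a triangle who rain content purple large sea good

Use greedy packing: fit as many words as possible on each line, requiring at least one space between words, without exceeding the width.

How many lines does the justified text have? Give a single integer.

Line 1: ['calendar', 'cup'] (min_width=12, slack=8)
Line 2: ['microwave', 'chair'] (min_width=15, slack=5)
Line 3: ['adventures', 'light', 'new'] (min_width=20, slack=0)
Line 4: ['for', 'salt', 'magnetic'] (min_width=17, slack=3)
Line 5: ['early', 'low', 'a', 'triangle'] (min_width=20, slack=0)
Line 6: ['who', 'rain', 'content'] (min_width=16, slack=4)
Line 7: ['purple', 'large', 'sea'] (min_width=16, slack=4)
Line 8: ['good'] (min_width=4, slack=16)
Total lines: 8

Answer: 8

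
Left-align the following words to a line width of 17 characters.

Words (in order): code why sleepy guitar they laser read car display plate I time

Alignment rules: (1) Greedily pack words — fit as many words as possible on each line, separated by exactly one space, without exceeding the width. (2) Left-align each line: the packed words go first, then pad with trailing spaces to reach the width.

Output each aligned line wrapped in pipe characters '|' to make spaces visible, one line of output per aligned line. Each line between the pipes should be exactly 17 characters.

Answer: |code why sleepy  |
|guitar they laser|
|read car display |
|plate I time     |

Derivation:
Line 1: ['code', 'why', 'sleepy'] (min_width=15, slack=2)
Line 2: ['guitar', 'they', 'laser'] (min_width=17, slack=0)
Line 3: ['read', 'car', 'display'] (min_width=16, slack=1)
Line 4: ['plate', 'I', 'time'] (min_width=12, slack=5)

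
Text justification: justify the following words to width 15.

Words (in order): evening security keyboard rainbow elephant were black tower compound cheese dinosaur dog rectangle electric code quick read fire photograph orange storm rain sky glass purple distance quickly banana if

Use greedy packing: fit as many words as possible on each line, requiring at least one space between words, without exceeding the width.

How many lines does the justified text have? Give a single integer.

Line 1: ['evening'] (min_width=7, slack=8)
Line 2: ['security'] (min_width=8, slack=7)
Line 3: ['keyboard'] (min_width=8, slack=7)
Line 4: ['rainbow'] (min_width=7, slack=8)
Line 5: ['elephant', 'were'] (min_width=13, slack=2)
Line 6: ['black', 'tower'] (min_width=11, slack=4)
Line 7: ['compound', 'cheese'] (min_width=15, slack=0)
Line 8: ['dinosaur', 'dog'] (min_width=12, slack=3)
Line 9: ['rectangle'] (min_width=9, slack=6)
Line 10: ['electric', 'code'] (min_width=13, slack=2)
Line 11: ['quick', 'read', 'fire'] (min_width=15, slack=0)
Line 12: ['photograph'] (min_width=10, slack=5)
Line 13: ['orange', 'storm'] (min_width=12, slack=3)
Line 14: ['rain', 'sky', 'glass'] (min_width=14, slack=1)
Line 15: ['purple', 'distance'] (min_width=15, slack=0)
Line 16: ['quickly', 'banana'] (min_width=14, slack=1)
Line 17: ['if'] (min_width=2, slack=13)
Total lines: 17

Answer: 17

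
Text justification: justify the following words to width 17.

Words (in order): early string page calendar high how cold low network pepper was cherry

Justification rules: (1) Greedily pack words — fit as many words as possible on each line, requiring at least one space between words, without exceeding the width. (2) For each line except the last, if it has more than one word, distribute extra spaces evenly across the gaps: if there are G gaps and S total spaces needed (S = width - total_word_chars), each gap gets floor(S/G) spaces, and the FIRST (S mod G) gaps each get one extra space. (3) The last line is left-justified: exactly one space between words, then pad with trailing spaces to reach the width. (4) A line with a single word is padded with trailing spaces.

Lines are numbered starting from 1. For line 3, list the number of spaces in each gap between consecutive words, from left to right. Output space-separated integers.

Answer: 2 1

Derivation:
Line 1: ['early', 'string', 'page'] (min_width=17, slack=0)
Line 2: ['calendar', 'high', 'how'] (min_width=17, slack=0)
Line 3: ['cold', 'low', 'network'] (min_width=16, slack=1)
Line 4: ['pepper', 'was', 'cherry'] (min_width=17, slack=0)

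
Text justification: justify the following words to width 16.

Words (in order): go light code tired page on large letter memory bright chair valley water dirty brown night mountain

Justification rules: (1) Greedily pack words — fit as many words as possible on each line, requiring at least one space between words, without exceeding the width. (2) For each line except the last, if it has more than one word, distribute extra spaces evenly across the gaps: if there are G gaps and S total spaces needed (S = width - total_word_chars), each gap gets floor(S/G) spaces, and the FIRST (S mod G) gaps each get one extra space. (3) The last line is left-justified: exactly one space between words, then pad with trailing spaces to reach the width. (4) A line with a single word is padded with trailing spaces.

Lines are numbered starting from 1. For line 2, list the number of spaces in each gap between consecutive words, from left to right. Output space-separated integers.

Line 1: ['go', 'light', 'code'] (min_width=13, slack=3)
Line 2: ['tired', 'page', 'on'] (min_width=13, slack=3)
Line 3: ['large', 'letter'] (min_width=12, slack=4)
Line 4: ['memory', 'bright'] (min_width=13, slack=3)
Line 5: ['chair', 'valley'] (min_width=12, slack=4)
Line 6: ['water', 'dirty'] (min_width=11, slack=5)
Line 7: ['brown', 'night'] (min_width=11, slack=5)
Line 8: ['mountain'] (min_width=8, slack=8)

Answer: 3 2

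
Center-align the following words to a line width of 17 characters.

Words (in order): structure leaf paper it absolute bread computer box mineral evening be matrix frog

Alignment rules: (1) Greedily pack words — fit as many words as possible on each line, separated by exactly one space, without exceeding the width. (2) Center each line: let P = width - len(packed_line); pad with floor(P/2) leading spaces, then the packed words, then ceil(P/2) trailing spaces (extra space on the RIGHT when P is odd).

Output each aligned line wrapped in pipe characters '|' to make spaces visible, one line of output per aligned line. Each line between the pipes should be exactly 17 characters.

Answer: | structure leaf  |
|paper it absolute|
| bread computer  |
|   box mineral   |
|evening be matrix|
|      frog       |

Derivation:
Line 1: ['structure', 'leaf'] (min_width=14, slack=3)
Line 2: ['paper', 'it', 'absolute'] (min_width=17, slack=0)
Line 3: ['bread', 'computer'] (min_width=14, slack=3)
Line 4: ['box', 'mineral'] (min_width=11, slack=6)
Line 5: ['evening', 'be', 'matrix'] (min_width=17, slack=0)
Line 6: ['frog'] (min_width=4, slack=13)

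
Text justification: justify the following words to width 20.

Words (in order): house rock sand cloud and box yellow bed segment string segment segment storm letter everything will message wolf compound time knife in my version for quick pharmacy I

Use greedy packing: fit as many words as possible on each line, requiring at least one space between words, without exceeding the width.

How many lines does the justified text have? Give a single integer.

Answer: 10

Derivation:
Line 1: ['house', 'rock', 'sand'] (min_width=15, slack=5)
Line 2: ['cloud', 'and', 'box', 'yellow'] (min_width=20, slack=0)
Line 3: ['bed', 'segment', 'string'] (min_width=18, slack=2)
Line 4: ['segment', 'segment'] (min_width=15, slack=5)
Line 5: ['storm', 'letter'] (min_width=12, slack=8)
Line 6: ['everything', 'will'] (min_width=15, slack=5)
Line 7: ['message', 'wolf'] (min_width=12, slack=8)
Line 8: ['compound', 'time', 'knife'] (min_width=19, slack=1)
Line 9: ['in', 'my', 'version', 'for'] (min_width=17, slack=3)
Line 10: ['quick', 'pharmacy', 'I'] (min_width=16, slack=4)
Total lines: 10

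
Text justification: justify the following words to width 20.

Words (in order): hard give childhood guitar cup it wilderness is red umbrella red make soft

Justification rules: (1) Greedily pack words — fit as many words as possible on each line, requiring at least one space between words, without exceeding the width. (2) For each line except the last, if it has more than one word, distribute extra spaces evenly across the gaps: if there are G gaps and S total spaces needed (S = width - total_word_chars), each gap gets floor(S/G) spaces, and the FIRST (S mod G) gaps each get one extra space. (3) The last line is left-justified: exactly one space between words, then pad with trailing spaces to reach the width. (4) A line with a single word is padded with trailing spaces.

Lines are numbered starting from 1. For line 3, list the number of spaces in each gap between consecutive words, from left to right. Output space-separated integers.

Line 1: ['hard', 'give', 'childhood'] (min_width=19, slack=1)
Line 2: ['guitar', 'cup', 'it'] (min_width=13, slack=7)
Line 3: ['wilderness', 'is', 'red'] (min_width=17, slack=3)
Line 4: ['umbrella', 'red', 'make'] (min_width=17, slack=3)
Line 5: ['soft'] (min_width=4, slack=16)

Answer: 3 2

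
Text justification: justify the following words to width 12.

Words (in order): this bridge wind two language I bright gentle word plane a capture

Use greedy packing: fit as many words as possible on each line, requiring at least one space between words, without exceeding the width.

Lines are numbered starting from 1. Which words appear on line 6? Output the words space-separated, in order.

Line 1: ['this', 'bridge'] (min_width=11, slack=1)
Line 2: ['wind', 'two'] (min_width=8, slack=4)
Line 3: ['language', 'I'] (min_width=10, slack=2)
Line 4: ['bright'] (min_width=6, slack=6)
Line 5: ['gentle', 'word'] (min_width=11, slack=1)
Line 6: ['plane', 'a'] (min_width=7, slack=5)
Line 7: ['capture'] (min_width=7, slack=5)

Answer: plane a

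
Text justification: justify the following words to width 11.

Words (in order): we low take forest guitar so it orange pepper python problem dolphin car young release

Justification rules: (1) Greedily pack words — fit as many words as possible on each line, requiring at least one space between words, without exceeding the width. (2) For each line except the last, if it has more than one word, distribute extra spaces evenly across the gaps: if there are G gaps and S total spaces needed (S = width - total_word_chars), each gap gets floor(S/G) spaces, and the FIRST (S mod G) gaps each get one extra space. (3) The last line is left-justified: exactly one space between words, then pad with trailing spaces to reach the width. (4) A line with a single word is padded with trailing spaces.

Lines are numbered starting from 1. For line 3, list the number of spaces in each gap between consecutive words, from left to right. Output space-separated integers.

Line 1: ['we', 'low', 'take'] (min_width=11, slack=0)
Line 2: ['forest'] (min_width=6, slack=5)
Line 3: ['guitar', 'so'] (min_width=9, slack=2)
Line 4: ['it', 'orange'] (min_width=9, slack=2)
Line 5: ['pepper'] (min_width=6, slack=5)
Line 6: ['python'] (min_width=6, slack=5)
Line 7: ['problem'] (min_width=7, slack=4)
Line 8: ['dolphin', 'car'] (min_width=11, slack=0)
Line 9: ['young'] (min_width=5, slack=6)
Line 10: ['release'] (min_width=7, slack=4)

Answer: 3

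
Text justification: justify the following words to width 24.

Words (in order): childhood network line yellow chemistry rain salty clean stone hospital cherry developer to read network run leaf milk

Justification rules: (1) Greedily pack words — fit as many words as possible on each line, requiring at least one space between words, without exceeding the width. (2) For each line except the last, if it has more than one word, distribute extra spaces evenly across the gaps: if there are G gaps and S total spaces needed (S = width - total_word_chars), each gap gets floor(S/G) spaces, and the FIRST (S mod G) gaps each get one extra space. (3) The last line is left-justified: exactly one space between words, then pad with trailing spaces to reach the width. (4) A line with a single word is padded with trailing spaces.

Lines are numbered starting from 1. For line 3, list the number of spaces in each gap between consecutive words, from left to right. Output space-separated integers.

Answer: 5 4

Derivation:
Line 1: ['childhood', 'network', 'line'] (min_width=22, slack=2)
Line 2: ['yellow', 'chemistry', 'rain'] (min_width=21, slack=3)
Line 3: ['salty', 'clean', 'stone'] (min_width=17, slack=7)
Line 4: ['hospital', 'cherry'] (min_width=15, slack=9)
Line 5: ['developer', 'to', 'read'] (min_width=17, slack=7)
Line 6: ['network', 'run', 'leaf', 'milk'] (min_width=21, slack=3)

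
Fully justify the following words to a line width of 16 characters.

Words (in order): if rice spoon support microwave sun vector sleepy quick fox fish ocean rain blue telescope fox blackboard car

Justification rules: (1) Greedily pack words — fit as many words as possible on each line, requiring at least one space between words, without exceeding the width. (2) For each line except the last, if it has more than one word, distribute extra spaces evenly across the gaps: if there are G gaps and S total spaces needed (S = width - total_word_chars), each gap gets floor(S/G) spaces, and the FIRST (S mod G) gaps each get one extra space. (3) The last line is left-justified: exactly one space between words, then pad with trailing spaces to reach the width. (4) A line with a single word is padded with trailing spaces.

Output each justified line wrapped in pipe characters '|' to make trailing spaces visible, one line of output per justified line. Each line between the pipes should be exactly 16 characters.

Line 1: ['if', 'rice', 'spoon'] (min_width=13, slack=3)
Line 2: ['support'] (min_width=7, slack=9)
Line 3: ['microwave', 'sun'] (min_width=13, slack=3)
Line 4: ['vector', 'sleepy'] (min_width=13, slack=3)
Line 5: ['quick', 'fox', 'fish'] (min_width=14, slack=2)
Line 6: ['ocean', 'rain', 'blue'] (min_width=15, slack=1)
Line 7: ['telescope', 'fox'] (min_width=13, slack=3)
Line 8: ['blackboard', 'car'] (min_width=14, slack=2)

Answer: |if   rice  spoon|
|support         |
|microwave    sun|
|vector    sleepy|
|quick  fox  fish|
|ocean  rain blue|
|telescope    fox|
|blackboard car  |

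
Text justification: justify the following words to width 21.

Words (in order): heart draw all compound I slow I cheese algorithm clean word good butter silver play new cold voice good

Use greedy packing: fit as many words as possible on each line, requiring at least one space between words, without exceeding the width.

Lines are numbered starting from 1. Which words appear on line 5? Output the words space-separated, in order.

Line 1: ['heart', 'draw', 'all'] (min_width=14, slack=7)
Line 2: ['compound', 'I', 'slow', 'I'] (min_width=17, slack=4)
Line 3: ['cheese', 'algorithm'] (min_width=16, slack=5)
Line 4: ['clean', 'word', 'good'] (min_width=15, slack=6)
Line 5: ['butter', 'silver', 'play'] (min_width=18, slack=3)
Line 6: ['new', 'cold', 'voice', 'good'] (min_width=19, slack=2)

Answer: butter silver play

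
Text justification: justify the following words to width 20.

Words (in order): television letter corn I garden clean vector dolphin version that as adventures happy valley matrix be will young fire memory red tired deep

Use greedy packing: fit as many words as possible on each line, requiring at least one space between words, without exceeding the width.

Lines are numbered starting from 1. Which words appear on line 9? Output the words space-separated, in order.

Answer: deep

Derivation:
Line 1: ['television', 'letter'] (min_width=17, slack=3)
Line 2: ['corn', 'I', 'garden', 'clean'] (min_width=19, slack=1)
Line 3: ['vector', 'dolphin'] (min_width=14, slack=6)
Line 4: ['version', 'that', 'as'] (min_width=15, slack=5)
Line 5: ['adventures', 'happy'] (min_width=16, slack=4)
Line 6: ['valley', 'matrix', 'be'] (min_width=16, slack=4)
Line 7: ['will', 'young', 'fire'] (min_width=15, slack=5)
Line 8: ['memory', 'red', 'tired'] (min_width=16, slack=4)
Line 9: ['deep'] (min_width=4, slack=16)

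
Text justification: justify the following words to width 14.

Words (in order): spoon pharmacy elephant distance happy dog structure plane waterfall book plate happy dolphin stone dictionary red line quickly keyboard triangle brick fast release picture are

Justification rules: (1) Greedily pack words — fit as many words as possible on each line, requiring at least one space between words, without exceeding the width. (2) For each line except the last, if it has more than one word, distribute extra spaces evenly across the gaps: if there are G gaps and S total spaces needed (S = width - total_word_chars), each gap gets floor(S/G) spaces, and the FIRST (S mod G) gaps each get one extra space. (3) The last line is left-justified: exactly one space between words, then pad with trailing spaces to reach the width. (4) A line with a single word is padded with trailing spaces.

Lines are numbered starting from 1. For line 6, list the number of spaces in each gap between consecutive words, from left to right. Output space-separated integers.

Line 1: ['spoon', 'pharmacy'] (min_width=14, slack=0)
Line 2: ['elephant'] (min_width=8, slack=6)
Line 3: ['distance', 'happy'] (min_width=14, slack=0)
Line 4: ['dog', 'structure'] (min_width=13, slack=1)
Line 5: ['plane'] (min_width=5, slack=9)
Line 6: ['waterfall', 'book'] (min_width=14, slack=0)
Line 7: ['plate', 'happy'] (min_width=11, slack=3)
Line 8: ['dolphin', 'stone'] (min_width=13, slack=1)
Line 9: ['dictionary', 'red'] (min_width=14, slack=0)
Line 10: ['line', 'quickly'] (min_width=12, slack=2)
Line 11: ['keyboard'] (min_width=8, slack=6)
Line 12: ['triangle', 'brick'] (min_width=14, slack=0)
Line 13: ['fast', 'release'] (min_width=12, slack=2)
Line 14: ['picture', 'are'] (min_width=11, slack=3)

Answer: 1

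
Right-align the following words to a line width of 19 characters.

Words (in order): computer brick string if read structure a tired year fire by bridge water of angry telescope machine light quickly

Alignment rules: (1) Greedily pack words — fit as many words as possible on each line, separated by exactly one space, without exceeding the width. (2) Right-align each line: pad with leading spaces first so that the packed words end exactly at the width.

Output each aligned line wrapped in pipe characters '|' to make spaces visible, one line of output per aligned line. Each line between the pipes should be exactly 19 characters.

Line 1: ['computer', 'brick'] (min_width=14, slack=5)
Line 2: ['string', 'if', 'read'] (min_width=14, slack=5)
Line 3: ['structure', 'a', 'tired'] (min_width=17, slack=2)
Line 4: ['year', 'fire', 'by', 'bridge'] (min_width=19, slack=0)
Line 5: ['water', 'of', 'angry'] (min_width=14, slack=5)
Line 6: ['telescope', 'machine'] (min_width=17, slack=2)
Line 7: ['light', 'quickly'] (min_width=13, slack=6)

Answer: |     computer brick|
|     string if read|
|  structure a tired|
|year fire by bridge|
|     water of angry|
|  telescope machine|
|      light quickly|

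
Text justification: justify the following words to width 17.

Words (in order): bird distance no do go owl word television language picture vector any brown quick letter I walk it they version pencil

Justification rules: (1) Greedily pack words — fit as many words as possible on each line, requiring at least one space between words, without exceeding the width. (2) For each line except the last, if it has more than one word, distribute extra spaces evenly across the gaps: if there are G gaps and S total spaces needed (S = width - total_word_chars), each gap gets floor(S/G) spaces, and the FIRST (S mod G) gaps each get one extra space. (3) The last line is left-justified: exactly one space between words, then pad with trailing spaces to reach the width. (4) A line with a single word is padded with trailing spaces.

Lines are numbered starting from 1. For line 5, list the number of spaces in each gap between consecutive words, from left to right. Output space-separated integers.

Line 1: ['bird', 'distance', 'no'] (min_width=16, slack=1)
Line 2: ['do', 'go', 'owl', 'word'] (min_width=14, slack=3)
Line 3: ['television'] (min_width=10, slack=7)
Line 4: ['language', 'picture'] (min_width=16, slack=1)
Line 5: ['vector', 'any', 'brown'] (min_width=16, slack=1)
Line 6: ['quick', 'letter', 'I'] (min_width=14, slack=3)
Line 7: ['walk', 'it', 'they'] (min_width=12, slack=5)
Line 8: ['version', 'pencil'] (min_width=14, slack=3)

Answer: 2 1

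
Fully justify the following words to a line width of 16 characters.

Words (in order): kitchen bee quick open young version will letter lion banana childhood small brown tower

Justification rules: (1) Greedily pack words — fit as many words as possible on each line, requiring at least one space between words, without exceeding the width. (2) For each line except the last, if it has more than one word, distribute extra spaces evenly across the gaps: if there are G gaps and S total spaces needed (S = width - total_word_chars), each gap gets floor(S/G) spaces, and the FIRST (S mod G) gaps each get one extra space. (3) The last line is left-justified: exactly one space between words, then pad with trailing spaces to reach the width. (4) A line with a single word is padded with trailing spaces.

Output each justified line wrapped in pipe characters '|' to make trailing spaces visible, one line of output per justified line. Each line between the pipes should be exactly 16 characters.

Answer: |kitchen      bee|
|quick open young|
|version     will|
|letter      lion|
|banana childhood|
|small      brown|
|tower           |

Derivation:
Line 1: ['kitchen', 'bee'] (min_width=11, slack=5)
Line 2: ['quick', 'open', 'young'] (min_width=16, slack=0)
Line 3: ['version', 'will'] (min_width=12, slack=4)
Line 4: ['letter', 'lion'] (min_width=11, slack=5)
Line 5: ['banana', 'childhood'] (min_width=16, slack=0)
Line 6: ['small', 'brown'] (min_width=11, slack=5)
Line 7: ['tower'] (min_width=5, slack=11)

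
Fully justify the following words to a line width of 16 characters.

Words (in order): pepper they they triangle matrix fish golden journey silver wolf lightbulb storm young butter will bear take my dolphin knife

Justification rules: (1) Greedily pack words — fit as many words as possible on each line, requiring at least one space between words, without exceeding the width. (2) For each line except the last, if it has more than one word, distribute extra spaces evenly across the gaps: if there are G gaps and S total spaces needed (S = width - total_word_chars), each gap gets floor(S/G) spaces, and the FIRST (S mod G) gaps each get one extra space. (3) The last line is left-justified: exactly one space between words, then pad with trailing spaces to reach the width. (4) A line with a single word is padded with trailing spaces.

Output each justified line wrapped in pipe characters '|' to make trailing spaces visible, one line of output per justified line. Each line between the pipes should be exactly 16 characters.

Line 1: ['pepper', 'they', 'they'] (min_width=16, slack=0)
Line 2: ['triangle', 'matrix'] (min_width=15, slack=1)
Line 3: ['fish', 'golden'] (min_width=11, slack=5)
Line 4: ['journey', 'silver'] (min_width=14, slack=2)
Line 5: ['wolf', 'lightbulb'] (min_width=14, slack=2)
Line 6: ['storm', 'young'] (min_width=11, slack=5)
Line 7: ['butter', 'will', 'bear'] (min_width=16, slack=0)
Line 8: ['take', 'my', 'dolphin'] (min_width=15, slack=1)
Line 9: ['knife'] (min_width=5, slack=11)

Answer: |pepper they they|
|triangle  matrix|
|fish      golden|
|journey   silver|
|wolf   lightbulb|
|storm      young|
|butter will bear|
|take  my dolphin|
|knife           |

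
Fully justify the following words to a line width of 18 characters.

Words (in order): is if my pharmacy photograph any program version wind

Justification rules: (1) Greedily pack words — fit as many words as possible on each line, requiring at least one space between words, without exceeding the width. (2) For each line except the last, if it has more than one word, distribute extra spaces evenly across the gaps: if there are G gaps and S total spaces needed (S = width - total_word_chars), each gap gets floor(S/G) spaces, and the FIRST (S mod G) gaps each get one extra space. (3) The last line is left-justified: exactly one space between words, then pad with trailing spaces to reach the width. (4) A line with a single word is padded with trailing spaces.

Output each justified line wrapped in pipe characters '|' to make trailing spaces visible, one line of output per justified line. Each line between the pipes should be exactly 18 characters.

Line 1: ['is', 'if', 'my', 'pharmacy'] (min_width=17, slack=1)
Line 2: ['photograph', 'any'] (min_width=14, slack=4)
Line 3: ['program', 'version'] (min_width=15, slack=3)
Line 4: ['wind'] (min_width=4, slack=14)

Answer: |is  if my pharmacy|
|photograph     any|
|program    version|
|wind              |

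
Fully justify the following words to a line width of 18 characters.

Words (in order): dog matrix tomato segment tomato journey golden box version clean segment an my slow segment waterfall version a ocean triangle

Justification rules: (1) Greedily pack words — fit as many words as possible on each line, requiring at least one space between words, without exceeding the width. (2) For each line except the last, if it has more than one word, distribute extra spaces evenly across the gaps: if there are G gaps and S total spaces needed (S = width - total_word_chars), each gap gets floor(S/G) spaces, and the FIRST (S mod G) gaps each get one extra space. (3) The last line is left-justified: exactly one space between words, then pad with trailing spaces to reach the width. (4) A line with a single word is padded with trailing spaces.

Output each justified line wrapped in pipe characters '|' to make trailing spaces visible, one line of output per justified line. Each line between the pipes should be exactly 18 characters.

Line 1: ['dog', 'matrix', 'tomato'] (min_width=17, slack=1)
Line 2: ['segment', 'tomato'] (min_width=14, slack=4)
Line 3: ['journey', 'golden', 'box'] (min_width=18, slack=0)
Line 4: ['version', 'clean'] (min_width=13, slack=5)
Line 5: ['segment', 'an', 'my', 'slow'] (min_width=18, slack=0)
Line 6: ['segment', 'waterfall'] (min_width=17, slack=1)
Line 7: ['version', 'a', 'ocean'] (min_width=15, slack=3)
Line 8: ['triangle'] (min_width=8, slack=10)

Answer: |dog  matrix tomato|
|segment     tomato|
|journey golden box|
|version      clean|
|segment an my slow|
|segment  waterfall|
|version   a  ocean|
|triangle          |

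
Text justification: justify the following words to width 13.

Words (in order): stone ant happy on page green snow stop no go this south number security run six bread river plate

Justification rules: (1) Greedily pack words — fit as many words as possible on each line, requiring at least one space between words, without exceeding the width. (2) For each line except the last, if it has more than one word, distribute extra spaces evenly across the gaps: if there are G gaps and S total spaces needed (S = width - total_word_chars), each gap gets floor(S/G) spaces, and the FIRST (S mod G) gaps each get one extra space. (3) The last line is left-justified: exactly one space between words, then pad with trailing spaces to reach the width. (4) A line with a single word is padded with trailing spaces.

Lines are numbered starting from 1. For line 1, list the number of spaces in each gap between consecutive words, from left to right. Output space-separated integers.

Line 1: ['stone', 'ant'] (min_width=9, slack=4)
Line 2: ['happy', 'on', 'page'] (min_width=13, slack=0)
Line 3: ['green', 'snow'] (min_width=10, slack=3)
Line 4: ['stop', 'no', 'go'] (min_width=10, slack=3)
Line 5: ['this', 'south'] (min_width=10, slack=3)
Line 6: ['number'] (min_width=6, slack=7)
Line 7: ['security', 'run'] (min_width=12, slack=1)
Line 8: ['six', 'bread'] (min_width=9, slack=4)
Line 9: ['river', 'plate'] (min_width=11, slack=2)

Answer: 5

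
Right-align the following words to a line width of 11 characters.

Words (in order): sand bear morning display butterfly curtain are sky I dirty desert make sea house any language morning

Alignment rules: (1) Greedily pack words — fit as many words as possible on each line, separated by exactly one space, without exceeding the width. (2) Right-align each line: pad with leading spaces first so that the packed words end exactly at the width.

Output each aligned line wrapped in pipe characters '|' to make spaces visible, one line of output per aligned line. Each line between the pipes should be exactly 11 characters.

Answer: |  sand bear|
|    morning|
|    display|
|  butterfly|
|curtain are|
|sky I dirty|
|desert make|
|  sea house|
|        any|
|   language|
|    morning|

Derivation:
Line 1: ['sand', 'bear'] (min_width=9, slack=2)
Line 2: ['morning'] (min_width=7, slack=4)
Line 3: ['display'] (min_width=7, slack=4)
Line 4: ['butterfly'] (min_width=9, slack=2)
Line 5: ['curtain', 'are'] (min_width=11, slack=0)
Line 6: ['sky', 'I', 'dirty'] (min_width=11, slack=0)
Line 7: ['desert', 'make'] (min_width=11, slack=0)
Line 8: ['sea', 'house'] (min_width=9, slack=2)
Line 9: ['any'] (min_width=3, slack=8)
Line 10: ['language'] (min_width=8, slack=3)
Line 11: ['morning'] (min_width=7, slack=4)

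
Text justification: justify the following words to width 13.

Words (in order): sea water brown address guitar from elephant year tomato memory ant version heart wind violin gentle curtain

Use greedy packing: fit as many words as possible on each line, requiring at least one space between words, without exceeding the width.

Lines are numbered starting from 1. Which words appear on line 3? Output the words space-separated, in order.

Answer: guitar from

Derivation:
Line 1: ['sea', 'water'] (min_width=9, slack=4)
Line 2: ['brown', 'address'] (min_width=13, slack=0)
Line 3: ['guitar', 'from'] (min_width=11, slack=2)
Line 4: ['elephant', 'year'] (min_width=13, slack=0)
Line 5: ['tomato', 'memory'] (min_width=13, slack=0)
Line 6: ['ant', 'version'] (min_width=11, slack=2)
Line 7: ['heart', 'wind'] (min_width=10, slack=3)
Line 8: ['violin', 'gentle'] (min_width=13, slack=0)
Line 9: ['curtain'] (min_width=7, slack=6)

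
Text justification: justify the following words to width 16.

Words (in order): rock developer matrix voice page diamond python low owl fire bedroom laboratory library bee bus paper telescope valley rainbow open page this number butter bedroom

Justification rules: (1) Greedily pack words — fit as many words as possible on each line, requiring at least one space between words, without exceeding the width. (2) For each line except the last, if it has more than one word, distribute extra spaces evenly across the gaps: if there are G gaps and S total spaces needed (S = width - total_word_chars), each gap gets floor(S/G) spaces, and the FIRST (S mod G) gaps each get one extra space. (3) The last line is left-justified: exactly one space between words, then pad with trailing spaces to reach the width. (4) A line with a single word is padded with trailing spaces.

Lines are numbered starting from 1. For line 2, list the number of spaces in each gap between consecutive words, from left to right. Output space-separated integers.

Answer: 5

Derivation:
Line 1: ['rock', 'developer'] (min_width=14, slack=2)
Line 2: ['matrix', 'voice'] (min_width=12, slack=4)
Line 3: ['page', 'diamond'] (min_width=12, slack=4)
Line 4: ['python', 'low', 'owl'] (min_width=14, slack=2)
Line 5: ['fire', 'bedroom'] (min_width=12, slack=4)
Line 6: ['laboratory'] (min_width=10, slack=6)
Line 7: ['library', 'bee', 'bus'] (min_width=15, slack=1)
Line 8: ['paper', 'telescope'] (min_width=15, slack=1)
Line 9: ['valley', 'rainbow'] (min_width=14, slack=2)
Line 10: ['open', 'page', 'this'] (min_width=14, slack=2)
Line 11: ['number', 'butter'] (min_width=13, slack=3)
Line 12: ['bedroom'] (min_width=7, slack=9)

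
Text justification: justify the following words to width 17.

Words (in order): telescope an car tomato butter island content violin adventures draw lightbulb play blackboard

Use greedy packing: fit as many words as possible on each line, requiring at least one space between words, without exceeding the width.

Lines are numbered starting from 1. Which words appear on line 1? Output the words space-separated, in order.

Line 1: ['telescope', 'an', 'car'] (min_width=16, slack=1)
Line 2: ['tomato', 'butter'] (min_width=13, slack=4)
Line 3: ['island', 'content'] (min_width=14, slack=3)
Line 4: ['violin', 'adventures'] (min_width=17, slack=0)
Line 5: ['draw', 'lightbulb'] (min_width=14, slack=3)
Line 6: ['play', 'blackboard'] (min_width=15, slack=2)

Answer: telescope an car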